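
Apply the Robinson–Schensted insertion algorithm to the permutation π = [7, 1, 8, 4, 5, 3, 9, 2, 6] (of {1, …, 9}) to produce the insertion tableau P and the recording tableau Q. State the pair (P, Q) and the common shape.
P = [1, 2, 5, 6] / [3, 8, 9] / [4] / [7];  Q = [1, 3, 5, 7] / [2, 4, 9] / [6] / [8];  common shape = (4, 3, 1, 1)

Row-insert the values π_1, π_2, … into P one at a time, bumping the leftmost entry strictly greater than the inserted value down to the next row. The recording tableau Q records, in position (i, j), the step at which that cell was added to P.
  Insert 7 (step 1): P = [7];  Q = [1]
  Insert 1 (step 2): P = [1] / [7];  Q = [1] / [2]
  Insert 8 (step 3): P = [1, 8] / [7];  Q = [1, 3] / [2]
  Insert 4 (step 4): P = [1, 4] / [7, 8];  Q = [1, 3] / [2, 4]
  Insert 5 (step 5): P = [1, 4, 5] / [7, 8];  Q = [1, 3, 5] / [2, 4]
  Insert 3 (step 6): P = [1, 3, 5] / [4, 8] / [7];  Q = [1, 3, 5] / [2, 4] / [6]
  Insert 9 (step 7): P = [1, 3, 5, 9] / [4, 8] / [7];  Q = [1, 3, 5, 7] / [2, 4] / [6]
  Insert 2 (step 8): P = [1, 2, 5, 9] / [3, 8] / [4] / [7];  Q = [1, 3, 5, 7] / [2, 4] / [6] / [8]
  Insert 6 (step 9): P = [1, 2, 5, 6] / [3, 8, 9] / [4] / [7];  Q = [1, 3, 5, 7] / [2, 4, 9] / [6] / [8]
Final shape: (4, 3, 1, 1).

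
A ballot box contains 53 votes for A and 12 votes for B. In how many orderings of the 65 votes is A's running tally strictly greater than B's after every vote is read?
Strict-lead orderings = 2540618921232

Total orderings of the 65 votes with 53 for A: C(65, 53) = 4027810484880. By the Bertrand ballot formula (Cycle Lemma / reflection principle), the number of orderings in which A is strictly ahead of B throughout is (p − q)/(p + q) · C(p + q, p) = (53 − 12)/(53 + 12) · 4027810484880 = 2540618921232.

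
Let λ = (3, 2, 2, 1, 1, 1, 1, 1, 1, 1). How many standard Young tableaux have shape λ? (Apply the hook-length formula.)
# SYT of shape (3, 2, 2, 1, 1, 1, 1, 1, 1, 1) = 2002

Hook-length formula: f^λ = n! / Π hook(c), product over all cells c of the Young diagram. For λ = (3, 2, 2, 1, 1, 1, 1, 1, 1, 1), n = 14 boxes. Hook lengths by row (left-to-right, top-to-bottom): [12, 4, 1]; [10, 2]; [9, 1]; [7]; [6]; [5]; [4]; [3]; [2]; [1]. Product of hooks = 43545600. So f^λ = 14! / 43545600 = 87178291200 / 43545600 = 2002.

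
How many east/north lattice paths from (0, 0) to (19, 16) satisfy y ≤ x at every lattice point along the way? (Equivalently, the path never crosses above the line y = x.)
Number of paths = 811985790

By the reflection principle (André's argument), the number of monotone paths to (19, 16) with n ≤ m that never go above y = x is C(35, 19) − C(35, 20) = 4059928950 − 3247943160 = 811985790.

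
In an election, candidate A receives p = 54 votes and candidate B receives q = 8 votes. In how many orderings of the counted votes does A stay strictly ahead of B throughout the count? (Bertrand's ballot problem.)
Strict-lead orderings = 2508556985

Total orderings of the 62 votes with 54 for A: C(62, 54) = 3381098545. By the Bertrand ballot formula (Cycle Lemma / reflection principle), the number of orderings in which A is strictly ahead of B throughout is (p − q)/(p + q) · C(p + q, p) = (54 − 8)/(54 + 8) · 3381098545 = 2508556985.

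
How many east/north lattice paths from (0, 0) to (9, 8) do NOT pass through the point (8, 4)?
Number of paths = 21835

Total paths from (0, 0) to (9, 8): C(17, 9) = 24310. Paths through (8, 4): (paths (0, 0) → (8, 4)) × (paths (8, 4) → (9, 8)) = C(12, 8) · C(5, 1) = 495 · 5 = 2475. Avoidance count = 24310 − 2475 = 21835.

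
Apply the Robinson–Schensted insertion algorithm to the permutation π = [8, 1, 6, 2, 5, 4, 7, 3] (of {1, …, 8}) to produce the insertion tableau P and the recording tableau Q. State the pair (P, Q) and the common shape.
P = [1, 2, 3, 7] / [4] / [5] / [6] / [8];  Q = [1, 3, 5, 7] / [2] / [4] / [6] / [8];  common shape = (4, 1, 1, 1, 1)

Row-insert the values π_1, π_2, … into P one at a time, bumping the leftmost entry strictly greater than the inserted value down to the next row. The recording tableau Q records, in position (i, j), the step at which that cell was added to P.
  Insert 8 (step 1): P = [8];  Q = [1]
  Insert 1 (step 2): P = [1] / [8];  Q = [1] / [2]
  Insert 6 (step 3): P = [1, 6] / [8];  Q = [1, 3] / [2]
  Insert 2 (step 4): P = [1, 2] / [6] / [8];  Q = [1, 3] / [2] / [4]
  Insert 5 (step 5): P = [1, 2, 5] / [6] / [8];  Q = [1, 3, 5] / [2] / [4]
  Insert 4 (step 6): P = [1, 2, 4] / [5] / [6] / [8];  Q = [1, 3, 5] / [2] / [4] / [6]
  Insert 7 (step 7): P = [1, 2, 4, 7] / [5] / [6] / [8];  Q = [1, 3, 5, 7] / [2] / [4] / [6]
  Insert 3 (step 8): P = [1, 2, 3, 7] / [4] / [5] / [6] / [8];  Q = [1, 3, 5, 7] / [2] / [4] / [6] / [8]
Final shape: (4, 1, 1, 1, 1).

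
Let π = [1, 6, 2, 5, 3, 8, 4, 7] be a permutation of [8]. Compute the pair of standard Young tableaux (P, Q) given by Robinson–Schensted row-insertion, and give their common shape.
P = [1, 2, 3, 4, 7] / [5, 8] / [6];  Q = [1, 2, 4, 6, 8] / [3, 7] / [5];  common shape = (5, 2, 1)

Row-insert the values π_1, π_2, … into P one at a time, bumping the leftmost entry strictly greater than the inserted value down to the next row. The recording tableau Q records, in position (i, j), the step at which that cell was added to P.
  Insert 1 (step 1): P = [1];  Q = [1]
  Insert 6 (step 2): P = [1, 6];  Q = [1, 2]
  Insert 2 (step 3): P = [1, 2] / [6];  Q = [1, 2] / [3]
  Insert 5 (step 4): P = [1, 2, 5] / [6];  Q = [1, 2, 4] / [3]
  Insert 3 (step 5): P = [1, 2, 3] / [5] / [6];  Q = [1, 2, 4] / [3] / [5]
  Insert 8 (step 6): P = [1, 2, 3, 8] / [5] / [6];  Q = [1, 2, 4, 6] / [3] / [5]
  Insert 4 (step 7): P = [1, 2, 3, 4] / [5, 8] / [6];  Q = [1, 2, 4, 6] / [3, 7] / [5]
  Insert 7 (step 8): P = [1, 2, 3, 4, 7] / [5, 8] / [6];  Q = [1, 2, 4, 6, 8] / [3, 7] / [5]
Final shape: (5, 2, 1).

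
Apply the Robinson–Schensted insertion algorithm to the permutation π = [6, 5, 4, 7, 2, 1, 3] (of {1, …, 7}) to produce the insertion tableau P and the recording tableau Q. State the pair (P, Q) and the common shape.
P = [1, 3] / [2, 7] / [4] / [5] / [6];  Q = [1, 4] / [2, 7] / [3] / [5] / [6];  common shape = (2, 2, 1, 1, 1)

Row-insert the values π_1, π_2, … into P one at a time, bumping the leftmost entry strictly greater than the inserted value down to the next row. The recording tableau Q records, in position (i, j), the step at which that cell was added to P.
  Insert 6 (step 1): P = [6];  Q = [1]
  Insert 5 (step 2): P = [5] / [6];  Q = [1] / [2]
  Insert 4 (step 3): P = [4] / [5] / [6];  Q = [1] / [2] / [3]
  Insert 7 (step 4): P = [4, 7] / [5] / [6];  Q = [1, 4] / [2] / [3]
  Insert 2 (step 5): P = [2, 7] / [4] / [5] / [6];  Q = [1, 4] / [2] / [3] / [5]
  Insert 1 (step 6): P = [1, 7] / [2] / [4] / [5] / [6];  Q = [1, 4] / [2] / [3] / [5] / [6]
  Insert 3 (step 7): P = [1, 3] / [2, 7] / [4] / [5] / [6];  Q = [1, 4] / [2, 7] / [3] / [5] / [6]
Final shape: (2, 2, 1, 1, 1).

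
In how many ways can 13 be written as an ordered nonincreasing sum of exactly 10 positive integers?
p(13, 10 parts) = 3

Partitions of n into exactly k parts ↔ partitions of n − k into at most k parts (subtract 1 from each part). For n = 13, k = 10, the partitions are: 4+1+1+1+1+1+1+1+1+1, 3+2+1+1+1+1+1+1+1+1, 2+2+2+1+1+1+1+1+1+1. Count = 3.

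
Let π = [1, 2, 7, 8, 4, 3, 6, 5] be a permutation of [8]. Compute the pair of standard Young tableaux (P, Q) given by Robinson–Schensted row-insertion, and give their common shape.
P = [1, 2, 3, 5] / [4, 6] / [7, 8];  Q = [1, 2, 3, 4] / [5, 7] / [6, 8];  common shape = (4, 2, 2)

Row-insert the values π_1, π_2, … into P one at a time, bumping the leftmost entry strictly greater than the inserted value down to the next row. The recording tableau Q records, in position (i, j), the step at which that cell was added to P.
  Insert 1 (step 1): P = [1];  Q = [1]
  Insert 2 (step 2): P = [1, 2];  Q = [1, 2]
  Insert 7 (step 3): P = [1, 2, 7];  Q = [1, 2, 3]
  Insert 8 (step 4): P = [1, 2, 7, 8];  Q = [1, 2, 3, 4]
  Insert 4 (step 5): P = [1, 2, 4, 8] / [7];  Q = [1, 2, 3, 4] / [5]
  Insert 3 (step 6): P = [1, 2, 3, 8] / [4] / [7];  Q = [1, 2, 3, 4] / [5] / [6]
  Insert 6 (step 7): P = [1, 2, 3, 6] / [4, 8] / [7];  Q = [1, 2, 3, 4] / [5, 7] / [6]
  Insert 5 (step 8): P = [1, 2, 3, 5] / [4, 6] / [7, 8];  Q = [1, 2, 3, 4] / [5, 7] / [6, 8]
Final shape: (4, 2, 2).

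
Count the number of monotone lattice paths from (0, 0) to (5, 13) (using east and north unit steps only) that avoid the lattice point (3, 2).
Number of paths = 7788

Total paths from (0, 0) to (5, 13): C(18, 5) = 8568. Paths through (3, 2): (paths (0, 0) → (3, 2)) × (paths (3, 2) → (5, 13)) = C(5, 3) · C(13, 2) = 10 · 78 = 780. Avoidance count = 8568 − 780 = 7788.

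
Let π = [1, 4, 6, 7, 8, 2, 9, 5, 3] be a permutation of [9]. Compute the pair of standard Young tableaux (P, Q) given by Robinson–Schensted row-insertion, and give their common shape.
P = [1, 2, 3, 7, 8, 9] / [4, 5] / [6];  Q = [1, 2, 3, 4, 5, 7] / [6, 8] / [9];  common shape = (6, 2, 1)

Row-insert the values π_1, π_2, … into P one at a time, bumping the leftmost entry strictly greater than the inserted value down to the next row. The recording tableau Q records, in position (i, j), the step at which that cell was added to P.
  Insert 1 (step 1): P = [1];  Q = [1]
  Insert 4 (step 2): P = [1, 4];  Q = [1, 2]
  Insert 6 (step 3): P = [1, 4, 6];  Q = [1, 2, 3]
  Insert 7 (step 4): P = [1, 4, 6, 7];  Q = [1, 2, 3, 4]
  Insert 8 (step 5): P = [1, 4, 6, 7, 8];  Q = [1, 2, 3, 4, 5]
  Insert 2 (step 6): P = [1, 2, 6, 7, 8] / [4];  Q = [1, 2, 3, 4, 5] / [6]
  Insert 9 (step 7): P = [1, 2, 6, 7, 8, 9] / [4];  Q = [1, 2, 3, 4, 5, 7] / [6]
  Insert 5 (step 8): P = [1, 2, 5, 7, 8, 9] / [4, 6];  Q = [1, 2, 3, 4, 5, 7] / [6, 8]
  Insert 3 (step 9): P = [1, 2, 3, 7, 8, 9] / [4, 5] / [6];  Q = [1, 2, 3, 4, 5, 7] / [6, 8] / [9]
Final shape: (6, 2, 1).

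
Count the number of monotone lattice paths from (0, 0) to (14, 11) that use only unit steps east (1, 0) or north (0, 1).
Number of paths = 4457400

A monotone lattice path from (0, 0) to (14, 11) consists of 14 east steps and 11 north steps in some order, so it is determined by which 14 of the 25 steps are east. The count is C(25, 14) = 4457400.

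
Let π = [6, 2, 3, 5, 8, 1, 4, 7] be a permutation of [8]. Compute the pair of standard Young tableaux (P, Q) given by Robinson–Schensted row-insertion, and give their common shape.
P = [1, 3, 4, 7] / [2, 5, 8] / [6];  Q = [1, 3, 4, 5] / [2, 7, 8] / [6];  common shape = (4, 3, 1)

Row-insert the values π_1, π_2, … into P one at a time, bumping the leftmost entry strictly greater than the inserted value down to the next row. The recording tableau Q records, in position (i, j), the step at which that cell was added to P.
  Insert 6 (step 1): P = [6];  Q = [1]
  Insert 2 (step 2): P = [2] / [6];  Q = [1] / [2]
  Insert 3 (step 3): P = [2, 3] / [6];  Q = [1, 3] / [2]
  Insert 5 (step 4): P = [2, 3, 5] / [6];  Q = [1, 3, 4] / [2]
  Insert 8 (step 5): P = [2, 3, 5, 8] / [6];  Q = [1, 3, 4, 5] / [2]
  Insert 1 (step 6): P = [1, 3, 5, 8] / [2] / [6];  Q = [1, 3, 4, 5] / [2] / [6]
  Insert 4 (step 7): P = [1, 3, 4, 8] / [2, 5] / [6];  Q = [1, 3, 4, 5] / [2, 7] / [6]
  Insert 7 (step 8): P = [1, 3, 4, 7] / [2, 5, 8] / [6];  Q = [1, 3, 4, 5] / [2, 7, 8] / [6]
Final shape: (4, 3, 1).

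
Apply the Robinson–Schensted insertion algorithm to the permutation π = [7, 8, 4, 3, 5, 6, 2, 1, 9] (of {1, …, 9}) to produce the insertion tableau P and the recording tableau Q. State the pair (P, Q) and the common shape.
P = [1, 5, 6, 9] / [2, 8] / [3] / [4] / [7];  Q = [1, 2, 6, 9] / [3, 5] / [4] / [7] / [8];  common shape = (4, 2, 1, 1, 1)

Row-insert the values π_1, π_2, … into P one at a time, bumping the leftmost entry strictly greater than the inserted value down to the next row. The recording tableau Q records, in position (i, j), the step at which that cell was added to P.
  Insert 7 (step 1): P = [7];  Q = [1]
  Insert 8 (step 2): P = [7, 8];  Q = [1, 2]
  Insert 4 (step 3): P = [4, 8] / [7];  Q = [1, 2] / [3]
  Insert 3 (step 4): P = [3, 8] / [4] / [7];  Q = [1, 2] / [3] / [4]
  Insert 5 (step 5): P = [3, 5] / [4, 8] / [7];  Q = [1, 2] / [3, 5] / [4]
  Insert 6 (step 6): P = [3, 5, 6] / [4, 8] / [7];  Q = [1, 2, 6] / [3, 5] / [4]
  Insert 2 (step 7): P = [2, 5, 6] / [3, 8] / [4] / [7];  Q = [1, 2, 6] / [3, 5] / [4] / [7]
  Insert 1 (step 8): P = [1, 5, 6] / [2, 8] / [3] / [4] / [7];  Q = [1, 2, 6] / [3, 5] / [4] / [7] / [8]
  Insert 9 (step 9): P = [1, 5, 6, 9] / [2, 8] / [3] / [4] / [7];  Q = [1, 2, 6, 9] / [3, 5] / [4] / [7] / [8]
Final shape: (4, 2, 1, 1, 1).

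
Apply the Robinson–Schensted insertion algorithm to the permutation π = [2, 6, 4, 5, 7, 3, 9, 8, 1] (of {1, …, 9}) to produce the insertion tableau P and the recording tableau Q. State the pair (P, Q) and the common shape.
P = [1, 3, 5, 7, 8] / [2, 9] / [4] / [6];  Q = [1, 2, 4, 5, 7] / [3, 8] / [6] / [9];  common shape = (5, 2, 1, 1)

Row-insert the values π_1, π_2, … into P one at a time, bumping the leftmost entry strictly greater than the inserted value down to the next row. The recording tableau Q records, in position (i, j), the step at which that cell was added to P.
  Insert 2 (step 1): P = [2];  Q = [1]
  Insert 6 (step 2): P = [2, 6];  Q = [1, 2]
  Insert 4 (step 3): P = [2, 4] / [6];  Q = [1, 2] / [3]
  Insert 5 (step 4): P = [2, 4, 5] / [6];  Q = [1, 2, 4] / [3]
  Insert 7 (step 5): P = [2, 4, 5, 7] / [6];  Q = [1, 2, 4, 5] / [3]
  Insert 3 (step 6): P = [2, 3, 5, 7] / [4] / [6];  Q = [1, 2, 4, 5] / [3] / [6]
  Insert 9 (step 7): P = [2, 3, 5, 7, 9] / [4] / [6];  Q = [1, 2, 4, 5, 7] / [3] / [6]
  Insert 8 (step 8): P = [2, 3, 5, 7, 8] / [4, 9] / [6];  Q = [1, 2, 4, 5, 7] / [3, 8] / [6]
  Insert 1 (step 9): P = [1, 3, 5, 7, 8] / [2, 9] / [4] / [6];  Q = [1, 2, 4, 5, 7] / [3, 8] / [6] / [9]
Final shape: (5, 2, 1, 1).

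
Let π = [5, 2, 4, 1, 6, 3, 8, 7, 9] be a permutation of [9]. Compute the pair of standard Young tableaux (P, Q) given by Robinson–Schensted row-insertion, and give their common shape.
P = [1, 3, 6, 7, 9] / [2, 4, 8] / [5];  Q = [1, 3, 5, 7, 9] / [2, 6, 8] / [4];  common shape = (5, 3, 1)

Row-insert the values π_1, π_2, … into P one at a time, bumping the leftmost entry strictly greater than the inserted value down to the next row. The recording tableau Q records, in position (i, j), the step at which that cell was added to P.
  Insert 5 (step 1): P = [5];  Q = [1]
  Insert 2 (step 2): P = [2] / [5];  Q = [1] / [2]
  Insert 4 (step 3): P = [2, 4] / [5];  Q = [1, 3] / [2]
  Insert 1 (step 4): P = [1, 4] / [2] / [5];  Q = [1, 3] / [2] / [4]
  Insert 6 (step 5): P = [1, 4, 6] / [2] / [5];  Q = [1, 3, 5] / [2] / [4]
  Insert 3 (step 6): P = [1, 3, 6] / [2, 4] / [5];  Q = [1, 3, 5] / [2, 6] / [4]
  Insert 8 (step 7): P = [1, 3, 6, 8] / [2, 4] / [5];  Q = [1, 3, 5, 7] / [2, 6] / [4]
  Insert 7 (step 8): P = [1, 3, 6, 7] / [2, 4, 8] / [5];  Q = [1, 3, 5, 7] / [2, 6, 8] / [4]
  Insert 9 (step 9): P = [1, 3, 6, 7, 9] / [2, 4, 8] / [5];  Q = [1, 3, 5, 7, 9] / [2, 6, 8] / [4]
Final shape: (5, 3, 1).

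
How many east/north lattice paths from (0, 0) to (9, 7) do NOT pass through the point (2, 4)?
Number of paths = 9640

Total paths from (0, 0) to (9, 7): C(16, 9) = 11440. Paths through (2, 4): (paths (0, 0) → (2, 4)) × (paths (2, 4) → (9, 7)) = C(6, 2) · C(10, 7) = 15 · 120 = 1800. Avoidance count = 11440 − 1800 = 9640.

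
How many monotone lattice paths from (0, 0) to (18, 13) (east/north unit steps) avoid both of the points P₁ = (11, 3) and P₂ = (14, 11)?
Number of paths = 133213903

Inclusion–exclusion. Total paths: C(31, 18) = 206253075. Through P₁: C(14, 11)·C(17, 7) = 7079072. Through P₂: C(25, 14)·C(6, 4) = 66861000. Since P₁ is strictly southwest of P₂, a monotone path through both must visit P₁ then P₂; paths through both = C(14, 11)·C(11, 3)·C(6, 4) = 900900. Avoid both = 206253075 − 7079072 − 66861000 + 900900 = 133213903.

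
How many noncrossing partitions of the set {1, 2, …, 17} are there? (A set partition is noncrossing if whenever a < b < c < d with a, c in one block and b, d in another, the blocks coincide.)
C_17 = 129644790

These noncrossing partitions are counted by the Catalan number C_n = (1/(n + 1)) · C(2n, n). For n = 17: C_17 = (1/18) · C(34, 17) = 2333606220/18 = 129644790.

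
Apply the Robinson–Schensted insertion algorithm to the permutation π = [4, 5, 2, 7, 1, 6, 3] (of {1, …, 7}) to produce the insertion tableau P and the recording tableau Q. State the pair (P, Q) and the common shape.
P = [1, 3, 6] / [2, 5] / [4, 7];  Q = [1, 2, 4] / [3, 6] / [5, 7];  common shape = (3, 2, 2)

Row-insert the values π_1, π_2, … into P one at a time, bumping the leftmost entry strictly greater than the inserted value down to the next row. The recording tableau Q records, in position (i, j), the step at which that cell was added to P.
  Insert 4 (step 1): P = [4];  Q = [1]
  Insert 5 (step 2): P = [4, 5];  Q = [1, 2]
  Insert 2 (step 3): P = [2, 5] / [4];  Q = [1, 2] / [3]
  Insert 7 (step 4): P = [2, 5, 7] / [4];  Q = [1, 2, 4] / [3]
  Insert 1 (step 5): P = [1, 5, 7] / [2] / [4];  Q = [1, 2, 4] / [3] / [5]
  Insert 6 (step 6): P = [1, 5, 6] / [2, 7] / [4];  Q = [1, 2, 4] / [3, 6] / [5]
  Insert 3 (step 7): P = [1, 3, 6] / [2, 5] / [4, 7];  Q = [1, 2, 4] / [3, 6] / [5, 7]
Final shape: (3, 2, 2).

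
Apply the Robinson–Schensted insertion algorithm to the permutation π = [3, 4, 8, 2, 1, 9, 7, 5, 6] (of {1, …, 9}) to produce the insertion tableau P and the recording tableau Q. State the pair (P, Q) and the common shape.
P = [1, 4, 5, 6] / [2, 7, 9] / [3, 8];  Q = [1, 2, 3, 6] / [4, 7, 9] / [5, 8];  common shape = (4, 3, 2)

Row-insert the values π_1, π_2, … into P one at a time, bumping the leftmost entry strictly greater than the inserted value down to the next row. The recording tableau Q records, in position (i, j), the step at which that cell was added to P.
  Insert 3 (step 1): P = [3];  Q = [1]
  Insert 4 (step 2): P = [3, 4];  Q = [1, 2]
  Insert 8 (step 3): P = [3, 4, 8];  Q = [1, 2, 3]
  Insert 2 (step 4): P = [2, 4, 8] / [3];  Q = [1, 2, 3] / [4]
  Insert 1 (step 5): P = [1, 4, 8] / [2] / [3];  Q = [1, 2, 3] / [4] / [5]
  Insert 9 (step 6): P = [1, 4, 8, 9] / [2] / [3];  Q = [1, 2, 3, 6] / [4] / [5]
  Insert 7 (step 7): P = [1, 4, 7, 9] / [2, 8] / [3];  Q = [1, 2, 3, 6] / [4, 7] / [5]
  Insert 5 (step 8): P = [1, 4, 5, 9] / [2, 7] / [3, 8];  Q = [1, 2, 3, 6] / [4, 7] / [5, 8]
  Insert 6 (step 9): P = [1, 4, 5, 6] / [2, 7, 9] / [3, 8];  Q = [1, 2, 3, 6] / [4, 7, 9] / [5, 8]
Final shape: (4, 3, 2).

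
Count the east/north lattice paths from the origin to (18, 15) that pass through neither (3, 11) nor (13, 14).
Number of paths = 916022280

Inclusion–exclusion. Total paths: C(33, 18) = 1037158320. Through P₁: C(14, 3)·C(19, 15) = 1410864. Through P₂: C(27, 13)·C(6, 5) = 120349800. Since P₁ is strictly southwest of P₂, a monotone path through both must visit P₁ then P₂; paths through both = C(14, 3)·C(13, 10)·C(6, 5) = 624624. Avoid both = 1037158320 − 1410864 − 120349800 + 624624 = 916022280.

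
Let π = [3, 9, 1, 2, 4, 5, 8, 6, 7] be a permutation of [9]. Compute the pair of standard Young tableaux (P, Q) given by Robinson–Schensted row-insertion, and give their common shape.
P = [1, 2, 4, 5, 6, 7] / [3, 8] / [9];  Q = [1, 2, 5, 6, 7, 9] / [3, 4] / [8];  common shape = (6, 2, 1)

Row-insert the values π_1, π_2, … into P one at a time, bumping the leftmost entry strictly greater than the inserted value down to the next row. The recording tableau Q records, in position (i, j), the step at which that cell was added to P.
  Insert 3 (step 1): P = [3];  Q = [1]
  Insert 9 (step 2): P = [3, 9];  Q = [1, 2]
  Insert 1 (step 3): P = [1, 9] / [3];  Q = [1, 2] / [3]
  Insert 2 (step 4): P = [1, 2] / [3, 9];  Q = [1, 2] / [3, 4]
  Insert 4 (step 5): P = [1, 2, 4] / [3, 9];  Q = [1, 2, 5] / [3, 4]
  Insert 5 (step 6): P = [1, 2, 4, 5] / [3, 9];  Q = [1, 2, 5, 6] / [3, 4]
  Insert 8 (step 7): P = [1, 2, 4, 5, 8] / [3, 9];  Q = [1, 2, 5, 6, 7] / [3, 4]
  Insert 6 (step 8): P = [1, 2, 4, 5, 6] / [3, 8] / [9];  Q = [1, 2, 5, 6, 7] / [3, 4] / [8]
  Insert 7 (step 9): P = [1, 2, 4, 5, 6, 7] / [3, 8] / [9];  Q = [1, 2, 5, 6, 7, 9] / [3, 4] / [8]
Final shape: (6, 2, 1).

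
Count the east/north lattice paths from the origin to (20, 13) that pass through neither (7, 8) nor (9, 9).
Number of paths = 478016385

Inclusion–exclusion. Total paths: C(33, 20) = 573166440. Through P₁: C(15, 7)·C(18, 13) = 55135080. Through P₂: C(18, 9)·C(15, 11) = 66366300. Since P₁ is strictly southwest of P₂, a monotone path through both must visit P₁ then P₂; paths through both = C(15, 7)·C(3, 2)·C(15, 11) = 26351325. Avoid both = 573166440 − 55135080 − 66366300 + 26351325 = 478016385.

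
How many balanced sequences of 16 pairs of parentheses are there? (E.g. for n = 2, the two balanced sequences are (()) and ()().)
C_16 = 35357670

These balanced parentheses are counted by the Catalan number C_n = (1/(n + 1)) · C(2n, n). For n = 16: C_16 = (1/17) · C(32, 16) = 601080390/17 = 35357670.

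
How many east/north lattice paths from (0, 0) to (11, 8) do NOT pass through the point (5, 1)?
Number of paths = 65286

Total paths from (0, 0) to (11, 8): C(19, 11) = 75582. Paths through (5, 1): (paths (0, 0) → (5, 1)) × (paths (5, 1) → (11, 8)) = C(6, 5) · C(13, 6) = 6 · 1716 = 10296. Avoidance count = 75582 − 10296 = 65286.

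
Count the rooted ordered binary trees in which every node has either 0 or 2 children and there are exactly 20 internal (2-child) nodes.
C_20 = 6564120420

These full binary trees are counted by the Catalan number C_n = (1/(n + 1)) · C(2n, n). For n = 20: C_20 = (1/21) · C(40, 20) = 137846528820/21 = 6564120420.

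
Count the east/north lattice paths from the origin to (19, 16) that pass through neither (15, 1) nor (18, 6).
Number of paths = 4058396234

Inclusion–exclusion. Total paths: C(35, 19) = 4059928950. Through P₁: C(16, 15)·C(19, 4) = 62016. Through P₂: C(24, 18)·C(11, 1) = 1480556. Since P₁ is strictly southwest of P₂, a monotone path through both must visit P₁ then P₂; paths through both = C(16, 15)·C(8, 3)·C(11, 1) = 9856. Avoid both = 4059928950 − 62016 − 1480556 + 9856 = 4058396234.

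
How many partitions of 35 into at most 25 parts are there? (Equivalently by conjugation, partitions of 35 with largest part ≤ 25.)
p(35, parts ≤ 25) = 14786

Use the recurrence p(n, m) = p(n, m−1) + p(n−m, m): either the largest part is < m (count p(n, m−1)) or the largest part is exactly m (remove one copy of m, count p(n−m, m)). With p(0, ·) = 1 this gives p(35, parts ≤ 25) = 14786. (By conjugating Young diagrams, this also counts partitions of 35 into at most 25 parts.)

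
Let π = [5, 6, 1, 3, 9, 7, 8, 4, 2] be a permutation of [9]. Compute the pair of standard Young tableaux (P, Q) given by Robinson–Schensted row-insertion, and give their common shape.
P = [1, 2, 4, 8] / [3, 6, 7] / [5] / [9];  Q = [1, 2, 5, 7] / [3, 4, 6] / [8] / [9];  common shape = (4, 3, 1, 1)

Row-insert the values π_1, π_2, … into P one at a time, bumping the leftmost entry strictly greater than the inserted value down to the next row. The recording tableau Q records, in position (i, j), the step at which that cell was added to P.
  Insert 5 (step 1): P = [5];  Q = [1]
  Insert 6 (step 2): P = [5, 6];  Q = [1, 2]
  Insert 1 (step 3): P = [1, 6] / [5];  Q = [1, 2] / [3]
  Insert 3 (step 4): P = [1, 3] / [5, 6];  Q = [1, 2] / [3, 4]
  Insert 9 (step 5): P = [1, 3, 9] / [5, 6];  Q = [1, 2, 5] / [3, 4]
  Insert 7 (step 6): P = [1, 3, 7] / [5, 6, 9];  Q = [1, 2, 5] / [3, 4, 6]
  Insert 8 (step 7): P = [1, 3, 7, 8] / [5, 6, 9];  Q = [1, 2, 5, 7] / [3, 4, 6]
  Insert 4 (step 8): P = [1, 3, 4, 8] / [5, 6, 7] / [9];  Q = [1, 2, 5, 7] / [3, 4, 6] / [8]
  Insert 2 (step 9): P = [1, 2, 4, 8] / [3, 6, 7] / [5] / [9];  Q = [1, 2, 5, 7] / [3, 4, 6] / [8] / [9]
Final shape: (4, 3, 1, 1).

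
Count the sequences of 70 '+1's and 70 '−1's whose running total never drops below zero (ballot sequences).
C_70 = 1321422108420282270489942177190229544600

These ballot sequences are counted by the Catalan number C_n = (1/(n + 1)) · C(2n, n). For n = 70: C_70 = (1/71) · C(140, 70) = 93820969697840041204785894580506297666600/71 = 1321422108420282270489942177190229544600.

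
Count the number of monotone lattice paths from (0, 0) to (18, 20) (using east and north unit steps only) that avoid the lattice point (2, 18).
Number of paths = 33577971540

Total paths from (0, 0) to (18, 20): C(38, 18) = 33578000610. Paths through (2, 18): (paths (0, 0) → (2, 18)) × (paths (2, 18) → (18, 20)) = C(20, 2) · C(18, 16) = 190 · 153 = 29070. Avoidance count = 33578000610 − 29070 = 33577971540.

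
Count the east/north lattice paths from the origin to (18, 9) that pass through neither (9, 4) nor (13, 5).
Number of paths = 2626277

Inclusion–exclusion. Total paths: C(27, 18) = 4686825. Through P₁: C(13, 9)·C(14, 9) = 1431430. Through P₂: C(18, 13)·C(9, 5) = 1079568. Since P₁ is strictly southwest of P₂, a monotone path through both must visit P₁ then P₂; paths through both = C(13, 9)·C(5, 4)·C(9, 5) = 450450. Avoid both = 4686825 − 1431430 − 1079568 + 450450 = 2626277.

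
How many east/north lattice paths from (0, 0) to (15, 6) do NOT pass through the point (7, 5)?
Number of paths = 47136

Total paths from (0, 0) to (15, 6): C(21, 15) = 54264. Paths through (7, 5): (paths (0, 0) → (7, 5)) × (paths (7, 5) → (15, 6)) = C(12, 7) · C(9, 8) = 792 · 9 = 7128. Avoidance count = 54264 − 7128 = 47136.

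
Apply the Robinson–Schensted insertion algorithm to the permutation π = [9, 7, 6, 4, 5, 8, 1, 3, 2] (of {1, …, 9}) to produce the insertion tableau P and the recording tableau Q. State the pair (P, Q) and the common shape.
P = [1, 2, 8] / [3, 5] / [4] / [6] / [7] / [9];  Q = [1, 5, 6] / [2, 8] / [3] / [4] / [7] / [9];  common shape = (3, 2, 1, 1, 1, 1)

Row-insert the values π_1, π_2, … into P one at a time, bumping the leftmost entry strictly greater than the inserted value down to the next row. The recording tableau Q records, in position (i, j), the step at which that cell was added to P.
  Insert 9 (step 1): P = [9];  Q = [1]
  Insert 7 (step 2): P = [7] / [9];  Q = [1] / [2]
  Insert 6 (step 3): P = [6] / [7] / [9];  Q = [1] / [2] / [3]
  Insert 4 (step 4): P = [4] / [6] / [7] / [9];  Q = [1] / [2] / [3] / [4]
  Insert 5 (step 5): P = [4, 5] / [6] / [7] / [9];  Q = [1, 5] / [2] / [3] / [4]
  Insert 8 (step 6): P = [4, 5, 8] / [6] / [7] / [9];  Q = [1, 5, 6] / [2] / [3] / [4]
  Insert 1 (step 7): P = [1, 5, 8] / [4] / [6] / [7] / [9];  Q = [1, 5, 6] / [2] / [3] / [4] / [7]
  Insert 3 (step 8): P = [1, 3, 8] / [4, 5] / [6] / [7] / [9];  Q = [1, 5, 6] / [2, 8] / [3] / [4] / [7]
  Insert 2 (step 9): P = [1, 2, 8] / [3, 5] / [4] / [6] / [7] / [9];  Q = [1, 5, 6] / [2, 8] / [3] / [4] / [7] / [9]
Final shape: (3, 2, 1, 1, 1, 1).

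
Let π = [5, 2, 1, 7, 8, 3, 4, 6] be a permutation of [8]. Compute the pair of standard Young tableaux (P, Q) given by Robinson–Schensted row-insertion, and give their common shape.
P = [1, 3, 4, 6] / [2, 7, 8] / [5];  Q = [1, 4, 5, 8] / [2, 6, 7] / [3];  common shape = (4, 3, 1)

Row-insert the values π_1, π_2, … into P one at a time, bumping the leftmost entry strictly greater than the inserted value down to the next row. The recording tableau Q records, in position (i, j), the step at which that cell was added to P.
  Insert 5 (step 1): P = [5];  Q = [1]
  Insert 2 (step 2): P = [2] / [5];  Q = [1] / [2]
  Insert 1 (step 3): P = [1] / [2] / [5];  Q = [1] / [2] / [3]
  Insert 7 (step 4): P = [1, 7] / [2] / [5];  Q = [1, 4] / [2] / [3]
  Insert 8 (step 5): P = [1, 7, 8] / [2] / [5];  Q = [1, 4, 5] / [2] / [3]
  Insert 3 (step 6): P = [1, 3, 8] / [2, 7] / [5];  Q = [1, 4, 5] / [2, 6] / [3]
  Insert 4 (step 7): P = [1, 3, 4] / [2, 7, 8] / [5];  Q = [1, 4, 5] / [2, 6, 7] / [3]
  Insert 6 (step 8): P = [1, 3, 4, 6] / [2, 7, 8] / [5];  Q = [1, 4, 5, 8] / [2, 6, 7] / [3]
Final shape: (4, 3, 1).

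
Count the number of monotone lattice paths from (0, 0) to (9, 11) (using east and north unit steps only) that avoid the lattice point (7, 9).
Number of paths = 99320

Total paths from (0, 0) to (9, 11): C(20, 9) = 167960. Paths through (7, 9): (paths (0, 0) → (7, 9)) × (paths (7, 9) → (9, 11)) = C(16, 7) · C(4, 2) = 11440 · 6 = 68640. Avoidance count = 167960 − 68640 = 99320.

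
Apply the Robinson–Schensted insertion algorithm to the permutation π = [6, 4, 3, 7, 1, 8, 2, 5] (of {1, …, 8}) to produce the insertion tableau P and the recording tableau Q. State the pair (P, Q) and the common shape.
P = [1, 2, 5] / [3, 7, 8] / [4] / [6];  Q = [1, 4, 6] / [2, 7, 8] / [3] / [5];  common shape = (3, 3, 1, 1)

Row-insert the values π_1, π_2, … into P one at a time, bumping the leftmost entry strictly greater than the inserted value down to the next row. The recording tableau Q records, in position (i, j), the step at which that cell was added to P.
  Insert 6 (step 1): P = [6];  Q = [1]
  Insert 4 (step 2): P = [4] / [6];  Q = [1] / [2]
  Insert 3 (step 3): P = [3] / [4] / [6];  Q = [1] / [2] / [3]
  Insert 7 (step 4): P = [3, 7] / [4] / [6];  Q = [1, 4] / [2] / [3]
  Insert 1 (step 5): P = [1, 7] / [3] / [4] / [6];  Q = [1, 4] / [2] / [3] / [5]
  Insert 8 (step 6): P = [1, 7, 8] / [3] / [4] / [6];  Q = [1, 4, 6] / [2] / [3] / [5]
  Insert 2 (step 7): P = [1, 2, 8] / [3, 7] / [4] / [6];  Q = [1, 4, 6] / [2, 7] / [3] / [5]
  Insert 5 (step 8): P = [1, 2, 5] / [3, 7, 8] / [4] / [6];  Q = [1, 4, 6] / [2, 7, 8] / [3] / [5]
Final shape: (3, 3, 1, 1).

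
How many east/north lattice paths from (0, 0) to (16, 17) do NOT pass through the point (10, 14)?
Number of paths = 1002057606

Total paths from (0, 0) to (16, 17): C(33, 16) = 1166803110. Paths through (10, 14): (paths (0, 0) → (10, 14)) × (paths (10, 14) → (16, 17)) = C(24, 10) · C(9, 6) = 1961256 · 84 = 164745504. Avoidance count = 1166803110 − 164745504 = 1002057606.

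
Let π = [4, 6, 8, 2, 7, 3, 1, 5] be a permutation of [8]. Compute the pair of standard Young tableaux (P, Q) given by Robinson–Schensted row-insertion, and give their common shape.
P = [1, 3, 5] / [2, 6, 7] / [4] / [8];  Q = [1, 2, 3] / [4, 5, 8] / [6] / [7];  common shape = (3, 3, 1, 1)

Row-insert the values π_1, π_2, … into P one at a time, bumping the leftmost entry strictly greater than the inserted value down to the next row. The recording tableau Q records, in position (i, j), the step at which that cell was added to P.
  Insert 4 (step 1): P = [4];  Q = [1]
  Insert 6 (step 2): P = [4, 6];  Q = [1, 2]
  Insert 8 (step 3): P = [4, 6, 8];  Q = [1, 2, 3]
  Insert 2 (step 4): P = [2, 6, 8] / [4];  Q = [1, 2, 3] / [4]
  Insert 7 (step 5): P = [2, 6, 7] / [4, 8];  Q = [1, 2, 3] / [4, 5]
  Insert 3 (step 6): P = [2, 3, 7] / [4, 6] / [8];  Q = [1, 2, 3] / [4, 5] / [6]
  Insert 1 (step 7): P = [1, 3, 7] / [2, 6] / [4] / [8];  Q = [1, 2, 3] / [4, 5] / [6] / [7]
  Insert 5 (step 8): P = [1, 3, 5] / [2, 6, 7] / [4] / [8];  Q = [1, 2, 3] / [4, 5, 8] / [6] / [7]
Final shape: (3, 3, 1, 1).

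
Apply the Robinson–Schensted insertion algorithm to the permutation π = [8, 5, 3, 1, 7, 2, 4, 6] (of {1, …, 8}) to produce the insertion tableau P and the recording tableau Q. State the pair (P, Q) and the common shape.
P = [1, 2, 4, 6] / [3, 7] / [5] / [8];  Q = [1, 5, 7, 8] / [2, 6] / [3] / [4];  common shape = (4, 2, 1, 1)

Row-insert the values π_1, π_2, … into P one at a time, bumping the leftmost entry strictly greater than the inserted value down to the next row. The recording tableau Q records, in position (i, j), the step at which that cell was added to P.
  Insert 8 (step 1): P = [8];  Q = [1]
  Insert 5 (step 2): P = [5] / [8];  Q = [1] / [2]
  Insert 3 (step 3): P = [3] / [5] / [8];  Q = [1] / [2] / [3]
  Insert 1 (step 4): P = [1] / [3] / [5] / [8];  Q = [1] / [2] / [3] / [4]
  Insert 7 (step 5): P = [1, 7] / [3] / [5] / [8];  Q = [1, 5] / [2] / [3] / [4]
  Insert 2 (step 6): P = [1, 2] / [3, 7] / [5] / [8];  Q = [1, 5] / [2, 6] / [3] / [4]
  Insert 4 (step 7): P = [1, 2, 4] / [3, 7] / [5] / [8];  Q = [1, 5, 7] / [2, 6] / [3] / [4]
  Insert 6 (step 8): P = [1, 2, 4, 6] / [3, 7] / [5] / [8];  Q = [1, 5, 7, 8] / [2, 6] / [3] / [4]
Final shape: (4, 2, 1, 1).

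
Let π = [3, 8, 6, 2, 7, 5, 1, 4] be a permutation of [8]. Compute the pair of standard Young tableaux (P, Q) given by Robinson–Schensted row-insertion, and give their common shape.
P = [1, 4, 7] / [2, 5] / [3, 6] / [8];  Q = [1, 2, 5] / [3, 6] / [4, 8] / [7];  common shape = (3, 2, 2, 1)

Row-insert the values π_1, π_2, … into P one at a time, bumping the leftmost entry strictly greater than the inserted value down to the next row. The recording tableau Q records, in position (i, j), the step at which that cell was added to P.
  Insert 3 (step 1): P = [3];  Q = [1]
  Insert 8 (step 2): P = [3, 8];  Q = [1, 2]
  Insert 6 (step 3): P = [3, 6] / [8];  Q = [1, 2] / [3]
  Insert 2 (step 4): P = [2, 6] / [3] / [8];  Q = [1, 2] / [3] / [4]
  Insert 7 (step 5): P = [2, 6, 7] / [3] / [8];  Q = [1, 2, 5] / [3] / [4]
  Insert 5 (step 6): P = [2, 5, 7] / [3, 6] / [8];  Q = [1, 2, 5] / [3, 6] / [4]
  Insert 1 (step 7): P = [1, 5, 7] / [2, 6] / [3] / [8];  Q = [1, 2, 5] / [3, 6] / [4] / [7]
  Insert 4 (step 8): P = [1, 4, 7] / [2, 5] / [3, 6] / [8];  Q = [1, 2, 5] / [3, 6] / [4, 8] / [7]
Final shape: (3, 2, 2, 1).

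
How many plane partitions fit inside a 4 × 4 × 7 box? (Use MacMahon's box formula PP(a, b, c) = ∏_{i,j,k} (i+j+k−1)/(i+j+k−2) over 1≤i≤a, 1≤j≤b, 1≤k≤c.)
PP(4, 4, 7) = 44537922

Evaluate the triple product over i = 1..4, j = 1..4, k = 1..7. The factors are (2/1) · (3/2) · (4/3) · (5/4) · (6/5) · (7/6) · (8/7) · (3/2) · … (112 factors total). The numerators and denominators telescope so the product is an integer; carrying out the multiplication exactly gives PP(4, 4, 7) = 44537922.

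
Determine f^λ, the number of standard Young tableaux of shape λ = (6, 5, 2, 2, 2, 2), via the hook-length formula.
# SYT of shape (6, 5, 2, 2, 2, 2) = 14814072

Hook-length formula: f^λ = n! / Π hook(c), product over all cells c of the Young diagram. For λ = (6, 5, 2, 2, 2, 2), n = 19 boxes. Hook lengths by row (left-to-right, top-to-bottom): [11, 10, 5, 4, 3, 1]; [9, 8, 3, 2, 1]; [5, 4]; [4, 3]; [3, 2]; [2, 1]. Product of hooks = 8211456000. So f^λ = 19! / 8211456000 = 121645100408832000 / 8211456000 = 14814072.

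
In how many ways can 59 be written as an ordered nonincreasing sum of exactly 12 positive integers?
p(59, 12 parts) = 64707

Partitions of n into exactly k parts are in bijection with partitions of n − k into at most k parts (subtract 1 from each part). So p(59, exactly 12) = p(47, parts ≤ 12). Computing via the recurrence p(m, j) = p(m, j−1) + p(m−j, j) gives 64707.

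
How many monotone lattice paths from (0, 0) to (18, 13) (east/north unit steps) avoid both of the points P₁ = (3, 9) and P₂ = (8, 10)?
Number of paths = 193263087

Inclusion–exclusion. Total paths: C(31, 18) = 206253075. Through P₁: C(12, 3)·C(19, 15) = 852720. Through P₂: C(18, 8)·C(13, 10) = 12514788. Since P₁ is strictly southwest of P₂, a monotone path through both must visit P₁ then P₂; paths through both = C(12, 3)·C(6, 5)·C(13, 10) = 377520. Avoid both = 206253075 − 852720 − 12514788 + 377520 = 193263087.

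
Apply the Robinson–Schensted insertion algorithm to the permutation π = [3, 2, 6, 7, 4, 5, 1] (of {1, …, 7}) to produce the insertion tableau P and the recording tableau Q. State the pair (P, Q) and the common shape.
P = [1, 4, 5] / [2, 6, 7] / [3];  Q = [1, 3, 4] / [2, 5, 6] / [7];  common shape = (3, 3, 1)

Row-insert the values π_1, π_2, … into P one at a time, bumping the leftmost entry strictly greater than the inserted value down to the next row. The recording tableau Q records, in position (i, j), the step at which that cell was added to P.
  Insert 3 (step 1): P = [3];  Q = [1]
  Insert 2 (step 2): P = [2] / [3];  Q = [1] / [2]
  Insert 6 (step 3): P = [2, 6] / [3];  Q = [1, 3] / [2]
  Insert 7 (step 4): P = [2, 6, 7] / [3];  Q = [1, 3, 4] / [2]
  Insert 4 (step 5): P = [2, 4, 7] / [3, 6];  Q = [1, 3, 4] / [2, 5]
  Insert 5 (step 6): P = [2, 4, 5] / [3, 6, 7];  Q = [1, 3, 4] / [2, 5, 6]
  Insert 1 (step 7): P = [1, 4, 5] / [2, 6, 7] / [3];  Q = [1, 3, 4] / [2, 5, 6] / [7]
Final shape: (3, 3, 1).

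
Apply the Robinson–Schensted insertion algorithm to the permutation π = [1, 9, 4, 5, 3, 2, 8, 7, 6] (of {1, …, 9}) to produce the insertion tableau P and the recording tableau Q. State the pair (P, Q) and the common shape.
P = [1, 2, 5, 6] / [3, 7] / [4, 8] / [9];  Q = [1, 2, 4, 7] / [3, 8] / [5, 9] / [6];  common shape = (4, 2, 2, 1)

Row-insert the values π_1, π_2, … into P one at a time, bumping the leftmost entry strictly greater than the inserted value down to the next row. The recording tableau Q records, in position (i, j), the step at which that cell was added to P.
  Insert 1 (step 1): P = [1];  Q = [1]
  Insert 9 (step 2): P = [1, 9];  Q = [1, 2]
  Insert 4 (step 3): P = [1, 4] / [9];  Q = [1, 2] / [3]
  Insert 5 (step 4): P = [1, 4, 5] / [9];  Q = [1, 2, 4] / [3]
  Insert 3 (step 5): P = [1, 3, 5] / [4] / [9];  Q = [1, 2, 4] / [3] / [5]
  Insert 2 (step 6): P = [1, 2, 5] / [3] / [4] / [9];  Q = [1, 2, 4] / [3] / [5] / [6]
  Insert 8 (step 7): P = [1, 2, 5, 8] / [3] / [4] / [9];  Q = [1, 2, 4, 7] / [3] / [5] / [6]
  Insert 7 (step 8): P = [1, 2, 5, 7] / [3, 8] / [4] / [9];  Q = [1, 2, 4, 7] / [3, 8] / [5] / [6]
  Insert 6 (step 9): P = [1, 2, 5, 6] / [3, 7] / [4, 8] / [9];  Q = [1, 2, 4, 7] / [3, 8] / [5, 9] / [6]
Final shape: (4, 2, 2, 1).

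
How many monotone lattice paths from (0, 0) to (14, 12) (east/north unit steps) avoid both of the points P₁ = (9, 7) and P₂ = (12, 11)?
Number of paths = 3919786

Inclusion–exclusion. Total paths: C(26, 14) = 9657700. Through P₁: C(16, 9)·C(10, 5) = 2882880. Through P₂: C(23, 12)·C(3, 2) = 4056234. Since P₁ is strictly southwest of P₂, a monotone path through both must visit P₁ then P₂; paths through both = C(16, 9)·C(7, 3)·C(3, 2) = 1201200. Avoid both = 9657700 − 2882880 − 4056234 + 1201200 = 3919786.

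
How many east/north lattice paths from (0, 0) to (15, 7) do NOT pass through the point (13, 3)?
Number of paths = 162144

Total paths from (0, 0) to (15, 7): C(22, 15) = 170544. Paths through (13, 3): (paths (0, 0) → (13, 3)) × (paths (13, 3) → (15, 7)) = C(16, 13) · C(6, 2) = 560 · 15 = 8400. Avoidance count = 170544 − 8400 = 162144.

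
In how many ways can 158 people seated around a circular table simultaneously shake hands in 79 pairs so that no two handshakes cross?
C_79 = 289450081175264899454283846029490767264392230

These noncrossing handshakes are counted by the Catalan number C_n = (1/(n + 1)) · C(2n, n). For n = 79: C_79 = (1/80) · C(158, 79) = 23156006494021191956342707682359261381151378400/80 = 289450081175264899454283846029490767264392230.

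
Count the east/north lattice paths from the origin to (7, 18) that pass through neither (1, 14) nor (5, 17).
Number of paths = 400123

Inclusion–exclusion. Total paths: C(25, 7) = 480700. Through P₁: C(15, 1)·C(10, 6) = 3150. Through P₂: C(22, 5)·C(3, 2) = 79002. Since P₁ is strictly southwest of P₂, a monotone path through both must visit P₁ then P₂; paths through both = C(15, 1)·C(7, 4)·C(3, 2) = 1575. Avoid both = 480700 − 3150 − 79002 + 1575 = 400123.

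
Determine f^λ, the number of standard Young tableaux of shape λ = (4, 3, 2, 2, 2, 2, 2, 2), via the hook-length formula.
# SYT of shape (4, 3, 2, 2, 2, 2, 2, 2) = 1410864

Hook-length formula: f^λ = n! / Π hook(c), product over all cells c of the Young diagram. For λ = (4, 3, 2, 2, 2, 2, 2, 2), n = 19 boxes. Hook lengths by row (left-to-right, top-to-bottom): [11, 10, 3, 1]; [9, 8, 1]; [7, 6]; [6, 5]; [5, 4]; [4, 3]; [3, 2]; [2, 1]. Product of hooks = 86220288000. So f^λ = 19! / 86220288000 = 121645100408832000 / 86220288000 = 1410864.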